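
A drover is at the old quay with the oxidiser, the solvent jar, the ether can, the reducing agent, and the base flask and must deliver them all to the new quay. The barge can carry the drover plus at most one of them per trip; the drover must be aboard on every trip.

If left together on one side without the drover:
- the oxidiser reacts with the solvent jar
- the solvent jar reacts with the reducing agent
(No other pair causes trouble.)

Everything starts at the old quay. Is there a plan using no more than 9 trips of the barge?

No

Counting alone: the drover can take at most 1 across per trip to the new quay, so moving all 5 needs at least 5 loaded trips out, with a return between consecutive ones — at least 9 crossings.
The safety rule pushes this higher. Following every safe sequence of crossings, the most of the 5 that can be at the new quay as the barge arrives there on crossing 9 is 4 — never all 5.
So the move cannot be finished within 9 crossings. (The shortest complete plan takes 11:)
1. Drover goes to the new quay with the solvent jar.
2. Drover goes back to the old quay alone.
3. Drover goes to the new quay with the oxidiser.
4. Drover goes back to the old quay with the solvent jar.
5. Drover goes to the new quay with the reducing agent.
6. Drover goes back to the old quay alone.
7. Drover goes to the new quay with the ether can.
8. Drover goes back to the old quay alone.
9. Drover goes to the new quay with the base flask.
10. Drover goes back to the old quay alone.
11. Drover goes to the new quay with the solvent jar.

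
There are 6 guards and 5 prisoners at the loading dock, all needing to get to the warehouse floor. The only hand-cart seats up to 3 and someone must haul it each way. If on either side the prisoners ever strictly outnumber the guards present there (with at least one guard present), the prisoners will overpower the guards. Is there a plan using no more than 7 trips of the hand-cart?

Counting alone: each trip to the warehouse floor takes at most 3 across and each return brings at least 1 back, so after t trips out (and t−1 returns) at most 3t − (t−1) of the 11 are across; that first reaches 11 at t = 5, so at least 9 crossings are needed.
Since 7 < 9, 7 crossings cannot be enough. (The shortest complete plan in fact takes 9:)
1. 3 prisoners → the warehouse floor.  (the loading dock: 6G 2P; the warehouse floor: 0G 3P)
2. 1 prisoner ← the loading dock.  (the loading dock: 6G 3P; the warehouse floor: 0G 2P)
3. 3 guards → the warehouse floor.  (the loading dock: 3G 3P; the warehouse floor: 3G 2P)
4. 1 guard ← the loading dock.  (the loading dock: 4G 3P; the warehouse floor: 2G 2P)
5. 2 guards and 1 prisoner → the warehouse floor.  (the loading dock: 2G 2P; the warehouse floor: 4G 3P)
6. 1 guard ← the loading dock.  (the loading dock: 3G 2P; the warehouse floor: 3G 3P)
7. 2 guards and 1 prisoner → the warehouse floor.  (the loading dock: 1G 1P; the warehouse floor: 5G 4P)
8. 1 guard ← the loading dock.  (the loading dock: 2G 1P; the warehouse floor: 4G 4P)
9. 2 guards and 1 prisoner → the warehouse floor.  (the loading dock: 0G 0P; the warehouse floor: 6G 5P)

No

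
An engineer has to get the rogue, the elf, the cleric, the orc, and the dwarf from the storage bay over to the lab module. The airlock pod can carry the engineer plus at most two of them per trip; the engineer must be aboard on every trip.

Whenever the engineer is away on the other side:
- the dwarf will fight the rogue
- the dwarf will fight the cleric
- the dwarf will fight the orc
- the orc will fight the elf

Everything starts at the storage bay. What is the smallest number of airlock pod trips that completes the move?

5

Counting alone: the engineer can take at most 2 across per trip to the lab module, so moving all 5 needs at least 3 loaded trips out, with a return between consecutive ones — at least 5 crossings.
The plan below uses exactly 5 crossings, so it is optimal:
1. Engineer goes to the lab module with the dwarf and the elf.
2. Engineer goes back to the storage bay alone.
3. Engineer goes to the lab module with the cleric and the rogue.
4. Engineer goes back to the storage bay with the dwarf.
5. Engineer goes to the lab module with the dwarf and the orc.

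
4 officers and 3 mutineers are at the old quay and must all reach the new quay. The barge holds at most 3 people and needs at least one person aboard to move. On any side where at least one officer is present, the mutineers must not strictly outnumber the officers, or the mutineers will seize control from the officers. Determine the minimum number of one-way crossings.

5

Counting alone: each trip to the new quay takes at most 3 across and each return brings at least 1 back, so after t trips out (and t−1 returns) at most 3t − (t−1) of the 7 are across; that first reaches 7 at t = 3, so at least 5 crossings are needed.
The plan below uses exactly 5 crossings, so it is optimal:
1. 3 mutineers → the new quay.  (the old quay: 4O 0M; the new quay: 0O 3M)
2. 1 mutineer ← the old quay.  (the old quay: 4O 1M; the new quay: 0O 2M)
3. 3 officers → the new quay.  (the old quay: 1O 1M; the new quay: 3O 2M)
4. 1 officer ← the old quay.  (the old quay: 2O 1M; the new quay: 2O 2M)
5. 2 officers and 1 mutineer → the new quay.  (the old quay: 0O 0M; the new quay: 4O 3M)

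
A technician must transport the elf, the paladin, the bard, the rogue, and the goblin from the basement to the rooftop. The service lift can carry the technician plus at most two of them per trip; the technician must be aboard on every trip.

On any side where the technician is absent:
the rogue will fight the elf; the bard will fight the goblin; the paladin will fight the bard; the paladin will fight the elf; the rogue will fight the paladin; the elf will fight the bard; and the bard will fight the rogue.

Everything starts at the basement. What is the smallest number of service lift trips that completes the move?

impossible

Whatever the first load, the items left behind include a forbidden pair without the technician. No opening move is safe, so no plan exists.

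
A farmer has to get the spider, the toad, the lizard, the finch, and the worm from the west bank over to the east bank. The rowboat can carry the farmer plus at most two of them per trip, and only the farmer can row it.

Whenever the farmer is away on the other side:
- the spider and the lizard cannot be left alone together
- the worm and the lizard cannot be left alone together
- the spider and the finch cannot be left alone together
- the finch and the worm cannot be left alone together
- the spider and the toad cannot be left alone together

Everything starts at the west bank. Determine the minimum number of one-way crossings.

Counting alone: the farmer can take at most 2 across per trip to the east bank, so moving all 5 needs at least 3 loaded trips out, with a return between consecutive ones — at least 5 crossings.
The safety rule pushes this higher. Following every safe sequence of crossings, the most of the 5 that can be at the east bank as the rowboat arrives there on crossing 5 is 4 — never all 5.
So no plan with fewer than 7 crossings exists, and this one achieves 7:
1. Farmer goes to the east bank with the spider and the worm.
2. Farmer goes back to the west bank alone.
3. Farmer goes to the east bank with the toad.
4. Farmer goes back to the west bank with the spider.
5. Farmer goes to the east bank with the finch and the lizard.
6. Farmer goes back to the west bank with the worm.
7. Farmer goes to the east bank with the spider and the worm.

7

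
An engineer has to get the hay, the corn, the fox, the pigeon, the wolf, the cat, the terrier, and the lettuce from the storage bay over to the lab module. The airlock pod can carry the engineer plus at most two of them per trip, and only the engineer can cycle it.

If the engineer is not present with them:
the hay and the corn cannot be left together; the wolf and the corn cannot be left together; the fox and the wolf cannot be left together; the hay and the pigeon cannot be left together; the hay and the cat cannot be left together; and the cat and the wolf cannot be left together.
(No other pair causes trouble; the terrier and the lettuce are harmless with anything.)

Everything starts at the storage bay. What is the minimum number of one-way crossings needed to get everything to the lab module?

Counting alone: the engineer can take at most 2 across per trip to the lab module, so moving all 8 needs at least 4 loaded trips out, with a return between consecutive ones — at least 7 crossings.
The safety rule pushes this higher. Following every safe sequence of crossings, the most of the 8 that can be at the lab module as the airlock pod arrives there on crossing 7 is 6 — never all 8.
So no plan with fewer than 9 crossings exists, and this one achieves 9:
1. Engineer goes to the lab module with the hay and the wolf.  [the storage bay: the cat, the corn, the fox, the lettuce, the pigeon, the terrier | the lab module: the hay, the wolf]
2. Engineer goes back to the storage bay alone.  [the storage bay: the cat, the corn, the fox, the lettuce, the pigeon, the terrier | the lab module: the hay, the wolf]
3. Engineer goes to the lab module with the corn and the fox.  [the storage bay: the cat, the lettuce, the pigeon, the terrier | the lab module: the corn, the fox, the hay, the wolf]
4. Engineer goes back to the storage bay with the hay and the wolf.  [the storage bay: the cat, the hay, the lettuce, the pigeon, the terrier, the wolf | the lab module: the corn, the fox]
5. Engineer goes to the lab module with the cat and the pigeon.  [the storage bay: the hay, the lettuce, the terrier, the wolf | the lab module: the cat, the corn, the fox, the pigeon]
6. Engineer goes back to the storage bay alone.  [the storage bay: the hay, the lettuce, the terrier, the wolf | the lab module: the cat, the corn, the fox, the pigeon]
7. Engineer goes to the lab module with the lettuce and the terrier.  [the storage bay: the hay, the wolf | the lab module: the cat, the corn, the fox, the lettuce, the pigeon, the terrier]
8. Engineer goes back to the storage bay alone.  [the storage bay: the hay, the wolf | the lab module: the cat, the corn, the fox, the lettuce, the pigeon, the terrier]
9. Engineer goes to the lab module with the hay and the wolf.  [the storage bay: — | the lab module: the cat, the corn, the fox, the hay, the lettuce, the pigeon, the terrier, the wolf]

9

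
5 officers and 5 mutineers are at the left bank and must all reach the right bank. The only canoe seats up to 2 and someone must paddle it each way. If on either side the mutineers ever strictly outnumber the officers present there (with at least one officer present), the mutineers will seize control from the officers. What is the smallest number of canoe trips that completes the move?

Following every safe sequence of crossings from the start, the most of the 10 that can be at the right bank as the canoe arrives there on crossings 1, 3, 5, 7 is 2, 3, 4, 5 respectively; the best ever achieved is 5 of 10.
From crossing 9 on, no configuration arises that was not already reachable earlier: only 13 distinct safe configurations (who is on which side, and where the canoe is) can ever be reached, none of them has everyone across, and every continuation just revisits them. They are: 0 officers + 0 mutineers across (canoe back at the start); 0 officers + 1 mutineer across (canoe there); 0 officers + 1 mutineer across (canoe back at the start); 0 officers + 2 mutineers across (canoe there); 0 officers + 2 mutineers across (canoe back at the start); 0 officers + 3 mutineers across (canoe there); 0 officers + 3 mutineers across (canoe back at the start); 0 officers + 4 mutineers across (canoe there); 0 officers + 4 mutineers across (canoe back at the start); 0 officers + 5 mutineers across (canoe there); 1 officer + 1 mutineer across (canoe there); 1 officer + 1 mutineer across (canoe back at the start); 2 officers + 2 mutineers across (canoe there). So no valid plan exists.

impossible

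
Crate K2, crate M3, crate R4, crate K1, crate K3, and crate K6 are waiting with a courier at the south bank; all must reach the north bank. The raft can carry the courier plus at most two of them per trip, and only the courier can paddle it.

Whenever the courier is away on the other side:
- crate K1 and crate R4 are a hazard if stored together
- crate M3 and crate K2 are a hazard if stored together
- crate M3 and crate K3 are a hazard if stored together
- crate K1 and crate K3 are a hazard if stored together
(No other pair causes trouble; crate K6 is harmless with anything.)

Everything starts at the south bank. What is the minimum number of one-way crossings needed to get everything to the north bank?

Counting alone: the courier can take at most 2 across per trip to the north bank, so moving all 6 needs at least 3 loaded trips out, with a return between consecutive ones — at least 5 crossings.
The safety rule pushes this higher. Following every safe sequence of crossings, the most of the 6 that can be at the north bank as the raft arrives there on crossing 5 is 5 — never all 6.
So no plan with fewer than 7 crossings exists, and this one achieves 7:
1. Courier goes to the north bank with crate K1 and crate M3.
2. Courier goes back to the south bank alone.
3. Courier goes to the north bank with crate K2 and crate R4.
4. Courier goes back to the south bank with crate K1 and crate M3.
5. Courier goes to the north bank with crate K3 and crate K6.
6. Courier goes back to the south bank alone.
7. Courier goes to the north bank with crate K1 and crate M3.

7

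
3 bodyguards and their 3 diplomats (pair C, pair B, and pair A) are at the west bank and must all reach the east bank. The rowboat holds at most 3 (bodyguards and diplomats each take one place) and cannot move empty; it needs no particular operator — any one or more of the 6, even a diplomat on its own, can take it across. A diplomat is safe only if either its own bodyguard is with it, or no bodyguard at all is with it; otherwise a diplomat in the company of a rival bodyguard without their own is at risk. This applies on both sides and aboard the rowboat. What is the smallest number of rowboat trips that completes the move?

5

Counting alone: each trip to the east bank takes at most 3 across and each return brings at least 1 back, so after t trips out (and t−1 returns) at most 3t − (t−1) of the 6 are across; that first reaches 6 at t = 3, so at least 5 crossings are needed.
The plan below uses exactly 5 crossings, so it is optimal:
1. bodyguard C and diplomat C cross → the east bank.
2. bodyguard C crosses ← the west bank.
3. bodyguard A, bodyguard B, and bodyguard C cross → the east bank.
4. diplomat C crosses ← the west bank.
5. diplomat A, diplomat B, and diplomat C cross → the east bank.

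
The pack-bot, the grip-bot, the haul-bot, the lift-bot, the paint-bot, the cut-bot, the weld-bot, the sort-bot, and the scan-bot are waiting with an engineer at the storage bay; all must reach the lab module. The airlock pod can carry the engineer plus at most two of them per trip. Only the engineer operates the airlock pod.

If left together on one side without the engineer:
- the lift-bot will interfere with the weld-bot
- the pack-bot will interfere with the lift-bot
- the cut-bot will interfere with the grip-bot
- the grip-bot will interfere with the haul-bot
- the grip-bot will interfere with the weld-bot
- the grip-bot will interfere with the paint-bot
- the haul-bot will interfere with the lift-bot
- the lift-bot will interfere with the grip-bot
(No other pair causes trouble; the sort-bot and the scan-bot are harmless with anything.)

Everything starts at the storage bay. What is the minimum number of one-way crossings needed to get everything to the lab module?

15

Counting alone: the engineer can take at most 2 across per trip to the lab module, so moving all 9 needs at least 5 loaded trips out, with a return between consecutive ones — at least 9 crossings.
The safety rule pushes this higher. Following every safe sequence of crossings, the most of the 9 that can be at the lab module as the airlock pod arrives there on crossings 9, 11, 13 is 6, 7, 8 respectively — never all 9.
So no plan with fewer than 15 crossings exists, and this one achieves 15:
1. Engineer goes to the lab module with the grip-bot and the lift-bot.  [the storage bay: the cut-bot, the haul-bot, the pack-bot, the paint-bot, the scan-bot, the sort-bot, the weld-bot | the lab module: the grip-bot, the lift-bot]
2. Engineer goes back to the storage bay with the grip-bot.  [the storage bay: the cut-bot, the grip-bot, the haul-bot, the pack-bot, the paint-bot, the scan-bot, the sort-bot, the weld-bot | the lab module: the lift-bot]
3. Engineer goes to the lab module with the grip-bot and the pack-bot.  [the storage bay: the cut-bot, the haul-bot, the paint-bot, the scan-bot, the sort-bot, the weld-bot | the lab module: the grip-bot, the lift-bot, the pack-bot]
4. Engineer goes back to the storage bay with the lift-bot.  [the storage bay: the cut-bot, the haul-bot, the lift-bot, the paint-bot, the scan-bot, the sort-bot, the weld-bot | the lab module: the grip-bot, the pack-bot]
5. Engineer goes to the lab module with the haul-bot and the weld-bot.  [the storage bay: the cut-bot, the lift-bot, the paint-bot, the scan-bot, the sort-bot | the lab module: the grip-bot, the haul-bot, the pack-bot, the weld-bot]
6. Engineer goes back to the storage bay with the grip-bot.  [the storage bay: the cut-bot, the grip-bot, the lift-bot, the paint-bot, the scan-bot, the sort-bot | the lab module: the haul-bot, the pack-bot, the weld-bot]
7. Engineer goes to the lab module with the grip-bot and the paint-bot.  [the storage bay: the cut-bot, the lift-bot, the scan-bot, the sort-bot | the lab module: the grip-bot, the haul-bot, the pack-bot, the paint-bot, the weld-bot]
8. Engineer goes back to the storage bay with the grip-bot.  [the storage bay: the cut-bot, the grip-bot, the lift-bot, the scan-bot, the sort-bot | the lab module: the haul-bot, the pack-bot, the paint-bot, the weld-bot]
9. Engineer goes to the lab module with the cut-bot and the grip-bot.  [the storage bay: the lift-bot, the scan-bot, the sort-bot | the lab module: the cut-bot, the grip-bot, the haul-bot, the pack-bot, the paint-bot, the weld-bot]
10. Engineer goes back to the storage bay with the grip-bot.  [the storage bay: the grip-bot, the lift-bot, the scan-bot, the sort-bot | the lab module: the cut-bot, the haul-bot, the pack-bot, the paint-bot, the weld-bot]
11. Engineer goes to the lab module with the grip-bot and the sort-bot.  [the storage bay: the lift-bot, the scan-bot | the lab module: the cut-bot, the grip-bot, the haul-bot, the pack-bot, the paint-bot, the sort-bot, the weld-bot]
12. Engineer goes back to the storage bay with the grip-bot.  [the storage bay: the grip-bot, the lift-bot, the scan-bot | the lab module: the cut-bot, the haul-bot, the pack-bot, the paint-bot, the sort-bot, the weld-bot]
13. Engineer goes to the lab module with the grip-bot and the scan-bot.  [the storage bay: the lift-bot | the lab module: the cut-bot, the grip-bot, the haul-bot, the pack-bot, the paint-bot, the scan-bot, the sort-bot, the weld-bot]
14. Engineer goes back to the storage bay with the grip-bot.  [the storage bay: the grip-bot, the lift-bot | the lab module: the cut-bot, the haul-bot, the pack-bot, the paint-bot, the scan-bot, the sort-bot, the weld-bot]
15. Engineer goes to the lab module with the grip-bot and the lift-bot.  [the storage bay: — | the lab module: the cut-bot, the grip-bot, the haul-bot, the lift-bot, the pack-bot, the paint-bot, the scan-bot, the sort-bot, the weld-bot]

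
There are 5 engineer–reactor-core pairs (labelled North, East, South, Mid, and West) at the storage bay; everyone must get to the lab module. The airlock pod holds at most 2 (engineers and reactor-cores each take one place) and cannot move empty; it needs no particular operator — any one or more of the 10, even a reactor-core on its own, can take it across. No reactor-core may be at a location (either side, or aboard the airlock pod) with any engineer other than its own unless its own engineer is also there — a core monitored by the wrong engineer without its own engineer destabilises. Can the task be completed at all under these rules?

No

Following every safe sequence of crossings from the start, the most of the 10 that can be at the lab module as the airlock pod arrives there on crossings 1, 3, 5, 7 is 2, 3, 4, 5 respectively; the best ever achieved is 5 of 10.
From crossing 9 on, no configuration arises that was not already reachable earlier: only 82 distinct safe configurations (who is on which side, and where the airlock pod is) can ever be reached, none of them has everyone across, and every continuation just revisits them. So no valid plan exists.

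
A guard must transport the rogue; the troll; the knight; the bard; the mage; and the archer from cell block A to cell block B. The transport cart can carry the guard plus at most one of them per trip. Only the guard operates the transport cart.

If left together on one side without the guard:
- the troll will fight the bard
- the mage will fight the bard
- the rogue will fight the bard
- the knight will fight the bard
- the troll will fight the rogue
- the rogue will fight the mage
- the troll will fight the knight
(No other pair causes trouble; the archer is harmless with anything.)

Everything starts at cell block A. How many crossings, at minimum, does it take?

impossible

Whatever the first load, the items left behind include a forbidden pair without the guard. No opening move is safe, so no plan exists.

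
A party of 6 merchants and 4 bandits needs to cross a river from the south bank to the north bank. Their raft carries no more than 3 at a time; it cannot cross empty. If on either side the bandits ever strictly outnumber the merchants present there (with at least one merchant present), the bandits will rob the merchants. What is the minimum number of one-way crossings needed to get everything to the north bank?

Counting alone: each trip to the north bank takes at most 3 across and each return brings at least 1 back, so after t trips out (and t−1 returns) at most 3t − (t−1) of the 10 are across; that first reaches 10 at t = 5, so at least 9 crossings are needed.
The plan below uses exactly 9 crossings, so it is optimal:
1. 2 bandits → the north bank.  (the south bank: 6M 2B; the north bank: 0M 2B)
2. 1 bandit ← the south bank.  (the south bank: 6M 3B; the north bank: 0M 1B)
3. 3 bandits → the north bank.  (the south bank: 6M 0B; the north bank: 0M 4B)
4. 1 bandit ← the south bank.  (the south bank: 6M 1B; the north bank: 0M 3B)
5. 3 merchants → the north bank.  (the south bank: 3M 1B; the north bank: 3M 3B)
6. 1 bandit ← the south bank.  (the south bank: 3M 2B; the north bank: 3M 2B)
7. 1 merchant and 2 bandits → the north bank.  (the south bank: 2M 0B; the north bank: 4M 4B)
8. 1 bandit ← the south bank.  (the south bank: 2M 1B; the north bank: 4M 3B)
9. 2 merchants and 1 bandit → the north bank.  (the south bank: 0M 0B; the north bank: 6M 4B)

9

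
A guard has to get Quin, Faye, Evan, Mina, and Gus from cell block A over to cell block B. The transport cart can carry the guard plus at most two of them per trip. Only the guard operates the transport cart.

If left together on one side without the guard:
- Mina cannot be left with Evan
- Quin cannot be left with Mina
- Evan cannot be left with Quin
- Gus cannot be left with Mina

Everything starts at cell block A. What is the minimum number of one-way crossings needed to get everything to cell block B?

7

Counting alone: the guard can take at most 2 across per trip to cell block B, so moving all 5 needs at least 3 loaded trips out, with a return between consecutive ones — at least 5 crossings.
The safety rule pushes this higher. Following every safe sequence of crossings, the most of the 5 that can be at cell block B as the transport cart arrives there on crossing 5 is 4 — never all 5.
So no plan with fewer than 7 crossings exists, and this one achieves 7:
1. Guard goes to cell block B with Mina and Quin.  [cell block A: Evan, Faye, Gus | cell block B: Mina, Quin]
2. Guard goes back to cell block A with Quin.  [cell block A: Evan, Faye, Gus, Quin | cell block B: Mina]
3. Guard goes to cell block B with Faye and Quin.  [cell block A: Evan, Gus | cell block B: Faye, Mina, Quin]
4. Guard goes back to cell block A with Quin.  [cell block A: Evan, Gus, Quin | cell block B: Faye, Mina]
5. Guard goes to cell block B with Gus and Quin.  [cell block A: Evan | cell block B: Faye, Gus, Mina, Quin]
6. Guard goes back to cell block A with Mina.  [cell block A: Evan, Mina | cell block B: Faye, Gus, Quin]
7. Guard goes to cell block B with Evan and Mina.  [cell block A: — | cell block B: Evan, Faye, Gus, Mina, Quin]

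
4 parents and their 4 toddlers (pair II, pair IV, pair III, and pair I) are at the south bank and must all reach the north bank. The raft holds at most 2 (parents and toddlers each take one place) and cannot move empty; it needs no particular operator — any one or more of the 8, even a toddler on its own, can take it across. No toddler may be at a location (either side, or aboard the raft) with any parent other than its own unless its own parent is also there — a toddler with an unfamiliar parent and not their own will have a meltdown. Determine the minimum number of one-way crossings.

Following every safe sequence of crossings from the start, the most of the 8 that can be at the north bank as the raft arrives there on crossings 1, 3, 5 is 2, 3, 4 respectively; the best ever achieved is 4 of 8.
From crossing 7 on, no configuration arises that was not already reachable earlier: only 44 distinct safe configurations (who is on which side, and where the raft is) can ever be reached, none of them has everyone across, and every continuation just revisits them. So no valid plan exists.

impossible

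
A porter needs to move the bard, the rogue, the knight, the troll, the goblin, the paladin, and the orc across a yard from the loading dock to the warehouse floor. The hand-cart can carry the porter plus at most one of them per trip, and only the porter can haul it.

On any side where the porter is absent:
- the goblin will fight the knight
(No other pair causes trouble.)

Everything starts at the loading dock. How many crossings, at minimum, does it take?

Counting alone: the porter can take at most 1 across per trip to the warehouse floor, so moving all 7 needs at least 7 loaded trips out, with a return between consecutive ones — at least 13 crossings.
The plan below uses exactly 13 crossings, so it is optimal:
1. Porter goes to the warehouse floor with the knight.
2. Porter goes back to the loading dock alone.
3. Porter goes to the warehouse floor with the bard.
4. Porter goes back to the loading dock alone.
5. Porter goes to the warehouse floor with the rogue.
6. Porter goes back to the loading dock alone.
7. Porter goes to the warehouse floor with the troll.
8. Porter goes back to the loading dock alone.
9. Porter goes to the warehouse floor with the paladin.
10. Porter goes back to the loading dock alone.
11. Porter goes to the warehouse floor with the orc.
12. Porter goes back to the loading dock alone.
13. Porter goes to the warehouse floor with the goblin.

13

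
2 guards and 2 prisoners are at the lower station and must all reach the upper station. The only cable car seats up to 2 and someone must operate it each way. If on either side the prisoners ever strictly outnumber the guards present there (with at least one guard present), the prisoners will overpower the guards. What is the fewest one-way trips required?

Counting alone: each trip to the upper station takes at most 2 across and each return brings at least 1 back, so after t trips out (and t−1 returns) at most 2t − (t−1) of the 4 are across; that first reaches 4 at t = 3, so at least 5 crossings are needed.
The plan below uses exactly 5 crossings, so it is optimal:
1. 2 prisoners → the upper station.  (the lower station: 2G 0P; the upper station: 0G 2P)
2. 1 prisoner ← the lower station.  (the lower station: 2G 1P; the upper station: 0G 1P)
3. 2 guards → the upper station.  (the lower station: 0G 1P; the upper station: 2G 1P)
4. 1 prisoner ← the lower station.  (the lower station: 0G 2P; the upper station: 2G 0P)
5. 2 prisoners → the upper station.  (the lower station: 0G 0P; the upper station: 2G 2P)

5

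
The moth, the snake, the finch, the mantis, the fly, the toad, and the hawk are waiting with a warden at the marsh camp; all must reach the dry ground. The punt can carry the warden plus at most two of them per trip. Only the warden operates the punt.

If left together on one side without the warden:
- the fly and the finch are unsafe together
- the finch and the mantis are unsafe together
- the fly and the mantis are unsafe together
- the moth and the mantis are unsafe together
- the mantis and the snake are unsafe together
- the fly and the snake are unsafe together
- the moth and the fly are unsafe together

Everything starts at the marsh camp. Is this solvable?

No

Following every safe sequence of crossings from the start, the most of the 7 that can be at the dry ground as the punt arrives there on crossings 1, 3, 5, 7 is 2, 3, 4, 5 respectively; the best ever achieved is 5 of 7.
From crossing 9 on, no configuration arises that was not already reachable earlier: only 40 distinct safe configurations (who is on which side, and where the punt is) can ever be reached, none of them has everyone across, and every continuation just revisits them. So no valid plan exists.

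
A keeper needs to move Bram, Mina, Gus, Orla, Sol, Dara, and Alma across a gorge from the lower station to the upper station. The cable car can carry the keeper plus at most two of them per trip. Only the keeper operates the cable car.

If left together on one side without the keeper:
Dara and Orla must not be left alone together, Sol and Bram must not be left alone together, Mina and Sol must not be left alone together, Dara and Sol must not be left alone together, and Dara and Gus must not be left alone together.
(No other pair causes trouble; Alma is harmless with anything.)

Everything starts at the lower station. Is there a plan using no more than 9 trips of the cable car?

Yes

Yes — this plan uses 9 crossings (≤ 9):
1. Keeper goes to the upper station with Dara and Sol.  [the lower station: Alma, Bram, Gus, Mina, Orla | the upper station: Dara, Sol]
2. Keeper goes back to the lower station with Sol.  [the lower station: Alma, Bram, Gus, Mina, Orla, Sol | the upper station: Dara]
3. Keeper goes to the upper station with Bram and Mina.  [the lower station: Alma, Gus, Orla, Sol | the upper station: Bram, Dara, Mina]
4. Keeper goes back to the lower station alone.  [the lower station: Alma, Gus, Orla, Sol | the upper station: Bram, Dara, Mina]
5. Keeper goes to the upper station with Alma.  [the lower station: Gus, Orla, Sol | the upper station: Alma, Bram, Dara, Mina]
6. Keeper goes back to the lower station alone.  [the lower station: Gus, Orla, Sol | the upper station: Alma, Bram, Dara, Mina]
7. Keeper goes to the upper station with Gus and Orla.  [the lower station: Sol | the upper station: Alma, Bram, Dara, Gus, Mina, Orla]
8. Keeper goes back to the lower station with Dara.  [the lower station: Dara, Sol | the upper station: Alma, Bram, Gus, Mina, Orla]
9. Keeper goes to the upper station with Dara and Sol.  [the lower station: — | the upper station: Alma, Bram, Dara, Gus, Mina, Orla, Sol]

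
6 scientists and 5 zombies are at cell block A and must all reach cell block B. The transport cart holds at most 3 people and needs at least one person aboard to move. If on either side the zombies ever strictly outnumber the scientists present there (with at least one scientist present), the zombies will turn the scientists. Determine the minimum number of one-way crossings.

9

Counting alone: each trip to cell block B takes at most 3 across and each return brings at least 1 back, so after t trips out (and t−1 returns) at most 3t − (t−1) of the 11 are across; that first reaches 11 at t = 5, so at least 9 crossings are needed.
The plan below uses exactly 9 crossings, so it is optimal:
1. 3 zombies → cell block B.  (cell block A: 6S 2Z; cell block B: 0S 3Z)
2. 1 zombie ← cell block A.  (cell block A: 6S 3Z; cell block B: 0S 2Z)
3. 3 scientists → cell block B.  (cell block A: 3S 3Z; cell block B: 3S 2Z)
4. 1 scientist ← cell block A.  (cell block A: 4S 3Z; cell block B: 2S 2Z)
5. 2 scientists and 1 zombie → cell block B.  (cell block A: 2S 2Z; cell block B: 4S 3Z)
6. 1 scientist ← cell block A.  (cell block A: 3S 2Z; cell block B: 3S 3Z)
7. 2 scientists and 1 zombie → cell block B.  (cell block A: 1S 1Z; cell block B: 5S 4Z)
8. 1 scientist ← cell block A.  (cell block A: 2S 1Z; cell block B: 4S 4Z)
9. 2 scientists and 1 zombie → cell block B.  (cell block A: 0S 0Z; cell block B: 6S 5Z)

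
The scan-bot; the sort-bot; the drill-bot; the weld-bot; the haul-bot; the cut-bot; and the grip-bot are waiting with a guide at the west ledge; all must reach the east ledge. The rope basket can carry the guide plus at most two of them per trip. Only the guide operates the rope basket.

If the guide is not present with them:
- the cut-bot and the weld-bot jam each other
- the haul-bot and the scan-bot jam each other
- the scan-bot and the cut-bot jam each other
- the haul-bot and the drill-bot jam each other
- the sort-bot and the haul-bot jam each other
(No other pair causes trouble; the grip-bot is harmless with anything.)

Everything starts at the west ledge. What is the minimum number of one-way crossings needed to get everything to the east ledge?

9

Counting alone: the guide can take at most 2 across per trip to the east ledge, so moving all 7 needs at least 4 loaded trips out, with a return between consecutive ones — at least 7 crossings.
The safety rule pushes this higher. Following every safe sequence of crossings, the most of the 7 that can be at the east ledge as the rope basket arrives there on crossing 7 is 6 — never all 7.
So no plan with fewer than 9 crossings exists, and this one achieves 9:
1. Guide goes to the east ledge with the cut-bot and the haul-bot.
2. Guide goes back to the west ledge alone.
3. Guide goes to the east ledge with the sort-bot.
4. Guide goes back to the west ledge with the haul-bot.
5. Guide goes to the east ledge with the drill-bot and the scan-bot.
6. Guide goes back to the west ledge with the cut-bot.
7. Guide goes to the east ledge with the grip-bot and the weld-bot.
8. Guide goes back to the west ledge alone.
9. Guide goes to the east ledge with the cut-bot and the haul-bot.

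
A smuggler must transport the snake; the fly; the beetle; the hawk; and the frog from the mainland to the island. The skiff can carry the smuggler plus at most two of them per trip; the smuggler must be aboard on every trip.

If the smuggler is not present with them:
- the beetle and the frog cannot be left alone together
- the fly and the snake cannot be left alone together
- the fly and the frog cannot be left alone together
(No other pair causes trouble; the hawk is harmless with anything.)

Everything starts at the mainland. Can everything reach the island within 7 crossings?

Yes

Yes — this plan uses 5 crossings (≤ 7):
1. Smuggler goes to the island with the frog and the snake.  [the mainland: the beetle, the fly, the hawk | the island: the frog, the snake]
2. Smuggler goes back to the mainland alone.  [the mainland: the beetle, the fly, the hawk | the island: the frog, the snake]
3. Smuggler goes to the island with the hawk.  [the mainland: the beetle, the fly | the island: the frog, the hawk, the snake]
4. Smuggler goes back to the mainland alone.  [the mainland: the beetle, the fly | the island: the frog, the hawk, the snake]
5. Smuggler goes to the island with the beetle and the fly.  [the mainland: — | the island: the beetle, the fly, the frog, the hawk, the snake]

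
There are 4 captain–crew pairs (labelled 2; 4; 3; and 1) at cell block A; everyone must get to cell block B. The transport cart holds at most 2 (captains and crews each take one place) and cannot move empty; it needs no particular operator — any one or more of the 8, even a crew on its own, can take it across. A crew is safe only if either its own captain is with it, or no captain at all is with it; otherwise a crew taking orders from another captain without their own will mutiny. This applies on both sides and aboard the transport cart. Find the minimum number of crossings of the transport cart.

impossible

Following every safe sequence of crossings from the start, the most of the 8 that can be at cell block B as the transport cart arrives there on crossings 1, 3, 5 is 2, 3, 4 respectively; the best ever achieved is 4 of 8.
From crossing 7 on, no configuration arises that was not already reachable earlier: only 44 distinct safe configurations (who is on which side, and where the transport cart is) can ever be reached, none of them has everyone across, and every continuation just revisits them. So no valid plan exists.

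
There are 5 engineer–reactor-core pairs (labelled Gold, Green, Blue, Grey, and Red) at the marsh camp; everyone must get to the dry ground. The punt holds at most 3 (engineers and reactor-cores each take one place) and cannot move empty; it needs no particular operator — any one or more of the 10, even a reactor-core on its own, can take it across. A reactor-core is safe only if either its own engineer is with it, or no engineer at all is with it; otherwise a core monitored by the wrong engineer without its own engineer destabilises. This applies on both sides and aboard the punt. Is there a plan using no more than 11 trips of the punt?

Yes

Yes — this plan uses 11 crossings (≤ 11):
1. engineer Gold and reactor-core Gold cross → the dry ground.
2. engineer Gold crosses ← the marsh camp.
3. reactor-core Blue, reactor-core Green, and reactor-core Grey cross → the dry ground.
4. reactor-core Gold crosses ← the marsh camp.
5. engineer Blue, engineer Green, and engineer Grey cross → the dry ground.
6. engineer Green and reactor-core Green cross ← the marsh camp.
7. engineer Gold, engineer Green, and engineer Red cross → the dry ground.
8. reactor-core Blue crosses ← the marsh camp.
9. reactor-core Gold and reactor-core Green cross → the dry ground.
10. reactor-core Gold crosses ← the marsh camp.
11. reactor-core Blue, reactor-core Gold, and reactor-core Red cross → the dry ground.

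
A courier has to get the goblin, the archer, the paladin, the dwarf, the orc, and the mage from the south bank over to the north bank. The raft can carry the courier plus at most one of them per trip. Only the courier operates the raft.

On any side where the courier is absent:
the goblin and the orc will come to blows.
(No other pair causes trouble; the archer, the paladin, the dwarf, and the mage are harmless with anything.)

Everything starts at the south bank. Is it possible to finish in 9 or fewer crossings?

Counting alone: the courier can take at most 1 across per trip to the north bank, so moving all 6 needs at least 6 loaded trips out, with a return between consecutive ones — at least 11 crossings.
Since 9 < 11, 9 crossings cannot be enough. (The shortest complete plan in fact takes 11:)
1. Courier goes to the north bank with the goblin.
2. Courier goes back to the south bank alone.
3. Courier goes to the north bank with the archer.
4. Courier goes back to the south bank alone.
5. Courier goes to the north bank with the paladin.
6. Courier goes back to the south bank alone.
7. Courier goes to the north bank with the dwarf.
8. Courier goes back to the south bank alone.
9. Courier goes to the north bank with the mage.
10. Courier goes back to the south bank alone.
11. Courier goes to the north bank with the orc.

No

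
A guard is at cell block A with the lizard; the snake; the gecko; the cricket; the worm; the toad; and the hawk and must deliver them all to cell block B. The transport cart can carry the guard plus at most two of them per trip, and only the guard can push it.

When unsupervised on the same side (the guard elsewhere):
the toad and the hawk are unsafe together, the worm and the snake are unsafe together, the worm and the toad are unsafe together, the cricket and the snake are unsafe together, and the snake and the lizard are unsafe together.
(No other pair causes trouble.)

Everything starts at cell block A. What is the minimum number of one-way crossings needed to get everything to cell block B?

9

Counting alone: the guard can take at most 2 across per trip to cell block B, so moving all 7 needs at least 4 loaded trips out, with a return between consecutive ones — at least 7 crossings.
The safety rule pushes this higher. Following every safe sequence of crossings, the most of the 7 that can be at cell block B as the transport cart arrives there on crossing 7 is 6 — never all 7.
So no plan with fewer than 9 crossings exists, and this one achieves 9:
1. Guard goes to cell block B with the snake and the toad.  [cell block A: the cricket, the gecko, the hawk, the lizard, the worm | cell block B: the snake, the toad]
2. Guard goes back to cell block A alone.  [cell block A: the cricket, the gecko, the hawk, the lizard, the worm | cell block B: the snake, the toad]
3. Guard goes to cell block B with the lizard.  [cell block A: the cricket, the gecko, the hawk, the worm | cell block B: the lizard, the snake, the toad]
4. Guard goes back to cell block A with the snake.  [cell block A: the cricket, the gecko, the hawk, the snake, the worm | cell block B: the lizard, the toad]
5. Guard goes to cell block B with the cricket and the worm.  [cell block A: the gecko, the hawk, the snake | cell block B: the cricket, the lizard, the toad, the worm]
6. Guard goes back to cell block A with the toad.  [cell block A: the gecko, the hawk, the snake, the toad | cell block B: the cricket, the lizard, the worm]
7. Guard goes to cell block B with the gecko and the hawk.  [cell block A: the snake, the toad | cell block B: the cricket, the gecko, the hawk, the lizard, the worm]
8. Guard goes back to cell block A alone.  [cell block A: the snake, the toad | cell block B: the cricket, the gecko, the hawk, the lizard, the worm]
9. Guard goes to cell block B with the snake and the toad.  [cell block A: — | cell block B: the cricket, the gecko, the hawk, the lizard, the snake, the toad, the worm]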